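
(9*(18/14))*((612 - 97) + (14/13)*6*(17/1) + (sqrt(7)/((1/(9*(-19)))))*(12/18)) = 657963/91 - 9234*sqrt(7)/7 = 3740.24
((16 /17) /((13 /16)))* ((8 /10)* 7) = 7168 /1105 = 6.49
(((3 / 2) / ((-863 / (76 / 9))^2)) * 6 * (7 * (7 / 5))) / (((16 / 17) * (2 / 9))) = 300713 / 7447690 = 0.04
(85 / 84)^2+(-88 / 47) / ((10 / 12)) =-2027693 / 1658160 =-1.22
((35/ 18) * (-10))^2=30625/ 81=378.09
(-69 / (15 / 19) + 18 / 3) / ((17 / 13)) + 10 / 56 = -147723 / 2380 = -62.07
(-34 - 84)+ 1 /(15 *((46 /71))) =-81349 /690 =-117.90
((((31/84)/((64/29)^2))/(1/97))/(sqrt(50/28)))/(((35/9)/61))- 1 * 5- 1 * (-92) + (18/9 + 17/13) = 462786321 * sqrt(14)/20070400 + 1174/13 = 176.58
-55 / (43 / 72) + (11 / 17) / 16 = -1076647 / 11696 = -92.05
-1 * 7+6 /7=-43 /7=-6.14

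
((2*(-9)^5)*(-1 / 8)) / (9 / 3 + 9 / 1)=19683 / 16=1230.19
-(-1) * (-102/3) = -34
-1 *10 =-10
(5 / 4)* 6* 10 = 75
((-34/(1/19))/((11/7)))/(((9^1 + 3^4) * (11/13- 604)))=29393/3881295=0.01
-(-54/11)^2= -2916/121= -24.10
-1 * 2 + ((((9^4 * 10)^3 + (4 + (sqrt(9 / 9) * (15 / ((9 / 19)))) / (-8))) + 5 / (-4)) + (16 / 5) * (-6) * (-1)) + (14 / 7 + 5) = 282429536481022.99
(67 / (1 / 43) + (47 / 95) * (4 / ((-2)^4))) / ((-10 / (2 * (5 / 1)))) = -1094827 / 380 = -2881.12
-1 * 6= -6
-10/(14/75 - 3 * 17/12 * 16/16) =3000/1219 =2.46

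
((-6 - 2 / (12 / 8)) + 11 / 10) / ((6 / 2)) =-2.08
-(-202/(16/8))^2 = -10201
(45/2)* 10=225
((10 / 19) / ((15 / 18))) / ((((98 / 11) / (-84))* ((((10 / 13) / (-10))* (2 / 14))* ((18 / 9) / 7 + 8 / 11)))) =10164 / 19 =534.95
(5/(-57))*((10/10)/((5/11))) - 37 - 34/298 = -316849/8493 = -37.31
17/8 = 2.12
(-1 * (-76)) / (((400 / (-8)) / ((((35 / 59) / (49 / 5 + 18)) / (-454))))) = 133 / 1861627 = 0.00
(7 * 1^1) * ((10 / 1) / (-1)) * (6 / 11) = -38.18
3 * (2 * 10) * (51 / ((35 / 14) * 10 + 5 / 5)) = 1530 / 13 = 117.69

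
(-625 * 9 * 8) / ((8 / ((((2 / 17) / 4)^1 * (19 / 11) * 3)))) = -320625 / 374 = -857.29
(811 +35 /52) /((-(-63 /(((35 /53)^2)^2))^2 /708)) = -38147274640234375 /7284383778129237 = -5.24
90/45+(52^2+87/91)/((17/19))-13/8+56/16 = 37462909/12376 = 3027.06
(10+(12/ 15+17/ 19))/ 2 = 1111/ 190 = 5.85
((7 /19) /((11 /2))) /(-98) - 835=-1221606 /1463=-835.00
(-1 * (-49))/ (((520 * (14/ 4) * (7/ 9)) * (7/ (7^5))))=21609/ 260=83.11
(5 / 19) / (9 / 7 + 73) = 7 / 1976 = 0.00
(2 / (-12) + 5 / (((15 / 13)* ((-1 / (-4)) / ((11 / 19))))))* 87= 32625 / 38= 858.55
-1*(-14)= 14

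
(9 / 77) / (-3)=-3 / 77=-0.04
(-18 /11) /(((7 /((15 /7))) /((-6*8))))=12960 /539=24.04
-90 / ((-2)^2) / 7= -45 / 14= -3.21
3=3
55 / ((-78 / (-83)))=4565 / 78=58.53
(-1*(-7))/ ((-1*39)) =-7/ 39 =-0.18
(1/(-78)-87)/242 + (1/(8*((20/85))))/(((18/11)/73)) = 1922477/82368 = 23.34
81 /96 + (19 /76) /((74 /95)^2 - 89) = 21467023 /25527968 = 0.84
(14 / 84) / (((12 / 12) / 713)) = 713 / 6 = 118.83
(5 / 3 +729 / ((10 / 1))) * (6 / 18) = 2237 / 90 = 24.86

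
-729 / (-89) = 729 / 89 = 8.19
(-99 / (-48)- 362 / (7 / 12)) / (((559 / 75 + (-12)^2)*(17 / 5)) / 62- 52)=805298625 / 56890232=14.16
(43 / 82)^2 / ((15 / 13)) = 24037 / 100860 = 0.24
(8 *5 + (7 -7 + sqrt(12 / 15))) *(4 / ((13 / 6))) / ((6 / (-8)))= -1280 / 13 -64 *sqrt(5) / 65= -100.66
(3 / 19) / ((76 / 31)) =93 / 1444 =0.06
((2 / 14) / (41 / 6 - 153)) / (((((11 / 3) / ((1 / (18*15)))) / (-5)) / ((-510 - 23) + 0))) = -533 / 202587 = -0.00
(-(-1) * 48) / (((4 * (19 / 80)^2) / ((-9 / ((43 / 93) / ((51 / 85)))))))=-38568960 / 15523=-2484.63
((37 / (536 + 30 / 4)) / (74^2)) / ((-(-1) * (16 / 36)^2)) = 81 / 1287008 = 0.00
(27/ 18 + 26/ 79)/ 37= 289/ 5846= 0.05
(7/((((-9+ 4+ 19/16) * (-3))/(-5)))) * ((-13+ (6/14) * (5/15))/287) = 2400/17507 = 0.14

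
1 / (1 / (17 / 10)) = 17 / 10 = 1.70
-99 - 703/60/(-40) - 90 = -452897/2400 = -188.71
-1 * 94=-94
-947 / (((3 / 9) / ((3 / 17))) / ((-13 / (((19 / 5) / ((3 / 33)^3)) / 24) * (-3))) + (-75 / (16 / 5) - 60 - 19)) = 79775280 / 7769509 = 10.27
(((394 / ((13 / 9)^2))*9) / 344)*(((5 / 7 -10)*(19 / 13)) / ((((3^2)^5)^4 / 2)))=-18715 / 1696703111760677396922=-0.00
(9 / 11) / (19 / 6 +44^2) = 0.00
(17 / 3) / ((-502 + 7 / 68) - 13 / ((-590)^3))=-59354531000 / 5257034917587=-0.01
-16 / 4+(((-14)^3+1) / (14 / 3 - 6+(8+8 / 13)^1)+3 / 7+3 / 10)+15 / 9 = -378.28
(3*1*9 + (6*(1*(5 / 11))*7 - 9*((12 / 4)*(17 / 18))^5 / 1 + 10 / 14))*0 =0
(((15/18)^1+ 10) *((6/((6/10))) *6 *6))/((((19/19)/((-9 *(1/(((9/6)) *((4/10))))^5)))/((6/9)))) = -8125000/27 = -300925.93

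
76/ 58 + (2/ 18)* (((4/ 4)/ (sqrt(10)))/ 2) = 1.33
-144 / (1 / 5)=-720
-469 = -469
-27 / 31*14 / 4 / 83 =-189 / 5146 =-0.04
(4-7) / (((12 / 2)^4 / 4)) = -1 / 108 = -0.01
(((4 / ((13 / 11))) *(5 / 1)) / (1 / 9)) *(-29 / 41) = -57420 / 533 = -107.73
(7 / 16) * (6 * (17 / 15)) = 119 / 40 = 2.98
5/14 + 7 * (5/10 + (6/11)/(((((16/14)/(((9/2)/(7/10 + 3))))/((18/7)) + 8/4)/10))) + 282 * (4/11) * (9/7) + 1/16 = 151.91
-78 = -78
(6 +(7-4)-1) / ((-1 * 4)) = -2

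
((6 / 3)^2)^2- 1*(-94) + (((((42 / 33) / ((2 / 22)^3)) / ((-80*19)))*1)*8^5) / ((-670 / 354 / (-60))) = -7368118538 / 6365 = -1157599.14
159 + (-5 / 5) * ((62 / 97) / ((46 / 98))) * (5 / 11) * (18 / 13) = 50452827 / 319033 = 158.14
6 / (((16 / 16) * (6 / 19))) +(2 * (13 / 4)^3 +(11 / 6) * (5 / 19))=160765 / 1824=88.14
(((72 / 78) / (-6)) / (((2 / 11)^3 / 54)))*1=-35937 / 26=-1382.19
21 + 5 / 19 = 404 / 19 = 21.26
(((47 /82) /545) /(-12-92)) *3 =-141 /4647760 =-0.00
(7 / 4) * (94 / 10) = 329 / 20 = 16.45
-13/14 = -0.93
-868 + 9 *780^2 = 5474732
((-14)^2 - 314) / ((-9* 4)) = 59 / 18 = 3.28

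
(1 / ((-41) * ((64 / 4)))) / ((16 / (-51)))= 51 / 10496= 0.00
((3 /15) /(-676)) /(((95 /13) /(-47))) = 47 /24700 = 0.00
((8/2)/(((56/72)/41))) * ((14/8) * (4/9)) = 164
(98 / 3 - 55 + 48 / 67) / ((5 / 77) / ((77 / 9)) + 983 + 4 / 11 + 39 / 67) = -25761505 / 1172605701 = -0.02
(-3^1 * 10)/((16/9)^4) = -98415/32768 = -3.00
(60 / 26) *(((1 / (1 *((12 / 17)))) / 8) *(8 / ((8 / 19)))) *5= 8075 / 208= 38.82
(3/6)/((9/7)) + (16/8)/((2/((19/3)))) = 121/18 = 6.72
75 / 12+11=69 / 4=17.25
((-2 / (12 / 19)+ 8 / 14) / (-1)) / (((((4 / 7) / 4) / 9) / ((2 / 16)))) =327 / 16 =20.44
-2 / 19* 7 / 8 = -7 / 76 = -0.09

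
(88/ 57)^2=7744/ 3249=2.38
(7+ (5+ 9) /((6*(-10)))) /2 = 203 /60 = 3.38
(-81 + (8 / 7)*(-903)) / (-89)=1113 / 89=12.51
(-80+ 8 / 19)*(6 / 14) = -648 / 19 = -34.11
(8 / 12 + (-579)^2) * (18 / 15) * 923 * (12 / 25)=891152808 / 5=178230561.60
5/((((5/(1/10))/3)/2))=3/5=0.60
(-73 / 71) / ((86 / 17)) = -1241 / 6106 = -0.20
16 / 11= 1.45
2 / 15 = 0.13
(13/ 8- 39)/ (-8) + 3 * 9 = 2027/ 64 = 31.67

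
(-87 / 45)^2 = 841 / 225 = 3.74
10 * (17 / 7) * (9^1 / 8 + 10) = 7565 / 28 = 270.18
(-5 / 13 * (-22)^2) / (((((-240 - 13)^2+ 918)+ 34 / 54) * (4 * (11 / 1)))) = -1485 / 22789598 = -0.00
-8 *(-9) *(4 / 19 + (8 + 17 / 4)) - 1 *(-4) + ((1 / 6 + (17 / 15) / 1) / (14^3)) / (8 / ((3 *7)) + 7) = 10403327941 / 11544400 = 901.16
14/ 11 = 1.27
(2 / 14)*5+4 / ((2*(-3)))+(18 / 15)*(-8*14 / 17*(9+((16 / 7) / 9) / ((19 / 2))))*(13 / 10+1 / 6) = -10644563 / 101745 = -104.62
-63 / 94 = -0.67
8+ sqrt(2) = 9.41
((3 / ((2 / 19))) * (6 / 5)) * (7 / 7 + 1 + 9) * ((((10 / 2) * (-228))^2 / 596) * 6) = 733364280 / 149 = 4921907.92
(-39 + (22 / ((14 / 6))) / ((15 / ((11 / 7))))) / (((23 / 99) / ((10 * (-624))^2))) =-7179992202240 / 1127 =-6370889265.52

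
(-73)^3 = -389017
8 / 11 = 0.73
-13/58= -0.22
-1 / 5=-0.20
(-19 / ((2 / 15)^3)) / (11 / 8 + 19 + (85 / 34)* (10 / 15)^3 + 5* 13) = -91125 / 979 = -93.08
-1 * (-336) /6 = 56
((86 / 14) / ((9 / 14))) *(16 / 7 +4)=3784 / 63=60.06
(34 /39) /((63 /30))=340 /819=0.42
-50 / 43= -1.16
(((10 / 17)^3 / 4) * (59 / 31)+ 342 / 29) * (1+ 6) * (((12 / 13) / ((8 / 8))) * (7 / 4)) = 134.45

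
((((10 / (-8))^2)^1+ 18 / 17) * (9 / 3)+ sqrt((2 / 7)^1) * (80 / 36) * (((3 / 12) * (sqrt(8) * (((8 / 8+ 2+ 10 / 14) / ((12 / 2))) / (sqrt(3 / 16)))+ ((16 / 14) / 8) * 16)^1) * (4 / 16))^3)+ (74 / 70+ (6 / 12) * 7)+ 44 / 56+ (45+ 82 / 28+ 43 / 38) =62.34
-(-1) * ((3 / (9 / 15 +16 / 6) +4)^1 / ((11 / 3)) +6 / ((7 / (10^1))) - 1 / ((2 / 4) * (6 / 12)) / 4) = 4804 / 539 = 8.91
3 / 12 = 1 / 4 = 0.25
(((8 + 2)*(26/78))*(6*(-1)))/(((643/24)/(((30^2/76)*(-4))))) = 432000/12217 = 35.36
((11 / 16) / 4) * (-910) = -5005 / 32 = -156.41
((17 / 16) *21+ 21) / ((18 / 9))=693 / 32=21.66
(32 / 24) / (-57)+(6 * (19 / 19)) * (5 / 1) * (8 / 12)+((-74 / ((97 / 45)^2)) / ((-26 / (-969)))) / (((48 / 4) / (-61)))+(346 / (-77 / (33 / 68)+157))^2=96496907527457 / 2091620700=46134.99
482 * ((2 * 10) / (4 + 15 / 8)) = 77120 / 47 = 1640.85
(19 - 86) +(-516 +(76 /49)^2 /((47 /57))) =-65460569 /112847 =-580.08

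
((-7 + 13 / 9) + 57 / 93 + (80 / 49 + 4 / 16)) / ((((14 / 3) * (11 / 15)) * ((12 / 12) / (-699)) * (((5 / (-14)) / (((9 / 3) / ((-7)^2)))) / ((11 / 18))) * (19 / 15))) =-30780465 / 595448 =-51.69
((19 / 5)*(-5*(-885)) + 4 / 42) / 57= 295.00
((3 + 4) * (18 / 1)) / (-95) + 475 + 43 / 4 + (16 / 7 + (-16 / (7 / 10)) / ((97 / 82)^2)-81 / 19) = 11665816363 / 25027940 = 466.11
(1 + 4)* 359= 1795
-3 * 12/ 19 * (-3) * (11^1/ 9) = 6.95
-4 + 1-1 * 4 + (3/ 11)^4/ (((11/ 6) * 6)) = -1127276/ 161051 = -7.00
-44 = -44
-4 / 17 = -0.24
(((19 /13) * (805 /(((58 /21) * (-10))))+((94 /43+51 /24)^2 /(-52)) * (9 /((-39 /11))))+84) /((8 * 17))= 98149648917 /315500816384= 0.31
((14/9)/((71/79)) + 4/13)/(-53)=-0.04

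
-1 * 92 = -92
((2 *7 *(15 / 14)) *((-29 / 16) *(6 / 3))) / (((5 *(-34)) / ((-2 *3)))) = -1.92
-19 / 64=-0.30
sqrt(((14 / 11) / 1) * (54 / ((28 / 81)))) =27 * sqrt(33) / 11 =14.10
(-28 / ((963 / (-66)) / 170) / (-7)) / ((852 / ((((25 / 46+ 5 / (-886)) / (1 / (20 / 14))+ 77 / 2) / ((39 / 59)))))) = -206003431810 / 63395377227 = -3.25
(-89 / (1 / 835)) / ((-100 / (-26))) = -193219 / 10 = -19321.90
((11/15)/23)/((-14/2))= -11/2415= -0.00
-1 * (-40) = 40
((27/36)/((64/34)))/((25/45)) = 459/640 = 0.72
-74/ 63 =-1.17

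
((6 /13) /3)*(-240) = -480 /13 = -36.92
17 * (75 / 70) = 255 / 14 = 18.21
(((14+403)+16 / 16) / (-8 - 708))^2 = 43681 / 128164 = 0.34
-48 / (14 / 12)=-288 / 7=-41.14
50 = 50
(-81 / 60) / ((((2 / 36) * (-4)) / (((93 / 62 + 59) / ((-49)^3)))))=-29403 / 9411920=-0.00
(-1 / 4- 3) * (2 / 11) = -13 / 22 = -0.59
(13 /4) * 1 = 13 /4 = 3.25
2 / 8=1 / 4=0.25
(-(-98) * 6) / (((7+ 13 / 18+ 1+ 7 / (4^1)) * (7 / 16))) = 48384 / 377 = 128.34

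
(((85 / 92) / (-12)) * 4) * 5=-1.54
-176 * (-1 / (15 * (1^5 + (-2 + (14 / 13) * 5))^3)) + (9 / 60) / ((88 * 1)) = 137775281 / 977819040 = 0.14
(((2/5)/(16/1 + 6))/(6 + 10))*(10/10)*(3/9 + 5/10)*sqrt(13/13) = 1/1056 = 0.00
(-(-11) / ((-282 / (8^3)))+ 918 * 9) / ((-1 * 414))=-581063 / 29187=-19.91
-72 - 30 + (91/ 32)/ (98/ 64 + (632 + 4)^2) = -1320279851/ 12943921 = -102.00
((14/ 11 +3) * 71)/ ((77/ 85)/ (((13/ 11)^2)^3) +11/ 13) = 1369100238805/ 5319260672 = 257.39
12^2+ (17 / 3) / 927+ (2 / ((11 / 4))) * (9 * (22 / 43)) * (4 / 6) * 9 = 19623467 / 119583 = 164.10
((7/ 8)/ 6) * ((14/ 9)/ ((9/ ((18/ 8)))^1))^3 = 0.01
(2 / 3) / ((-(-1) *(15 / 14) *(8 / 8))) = 28 / 45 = 0.62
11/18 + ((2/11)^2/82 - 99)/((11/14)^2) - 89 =-2687778407/10805058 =-248.75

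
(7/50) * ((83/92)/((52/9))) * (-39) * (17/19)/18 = -29631/699200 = -0.04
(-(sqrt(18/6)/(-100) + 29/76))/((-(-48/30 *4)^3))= -3625/2490368 + 5 *sqrt(3)/131072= -0.00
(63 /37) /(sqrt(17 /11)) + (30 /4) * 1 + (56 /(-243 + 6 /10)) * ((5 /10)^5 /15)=63 * sqrt(187) /629 + 109073 /14544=8.87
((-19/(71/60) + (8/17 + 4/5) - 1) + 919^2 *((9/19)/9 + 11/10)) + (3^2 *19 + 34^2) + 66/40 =974780.54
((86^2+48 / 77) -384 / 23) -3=13064539 / 1771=7376.93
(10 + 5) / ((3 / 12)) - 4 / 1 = 56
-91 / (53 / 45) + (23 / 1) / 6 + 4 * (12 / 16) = -22397 / 318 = -70.43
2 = 2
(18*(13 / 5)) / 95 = 0.49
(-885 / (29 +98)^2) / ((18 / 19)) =-5605 / 96774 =-0.06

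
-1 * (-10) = 10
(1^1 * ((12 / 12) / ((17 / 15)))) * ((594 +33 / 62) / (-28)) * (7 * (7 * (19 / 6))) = -24512565 / 8432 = -2907.09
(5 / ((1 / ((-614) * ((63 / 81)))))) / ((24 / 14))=-75215 / 54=-1392.87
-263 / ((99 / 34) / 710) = -6348820 / 99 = -64129.49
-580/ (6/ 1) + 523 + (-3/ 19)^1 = 24292/ 57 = 426.18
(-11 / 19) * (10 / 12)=-55 / 114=-0.48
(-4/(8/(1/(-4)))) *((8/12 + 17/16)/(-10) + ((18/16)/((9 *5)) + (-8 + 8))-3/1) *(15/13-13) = 116347/24960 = 4.66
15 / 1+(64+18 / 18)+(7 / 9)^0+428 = 509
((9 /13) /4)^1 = 0.17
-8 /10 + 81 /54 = 7 /10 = 0.70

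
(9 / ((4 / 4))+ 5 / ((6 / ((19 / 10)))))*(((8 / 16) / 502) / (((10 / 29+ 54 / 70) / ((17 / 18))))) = 2191385 / 245706912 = 0.01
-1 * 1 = -1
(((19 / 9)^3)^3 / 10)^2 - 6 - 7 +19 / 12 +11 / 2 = 26009636076340129263229 / 3752365882424978025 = 6931.53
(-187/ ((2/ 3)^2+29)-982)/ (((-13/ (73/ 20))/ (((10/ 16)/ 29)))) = 19119649/ 3196960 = 5.98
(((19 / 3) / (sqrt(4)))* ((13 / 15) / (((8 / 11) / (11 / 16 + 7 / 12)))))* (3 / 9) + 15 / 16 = 262937 / 103680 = 2.54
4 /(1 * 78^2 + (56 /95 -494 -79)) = 380 /523601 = 0.00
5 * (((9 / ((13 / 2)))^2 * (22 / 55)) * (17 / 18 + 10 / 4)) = 13.21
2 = 2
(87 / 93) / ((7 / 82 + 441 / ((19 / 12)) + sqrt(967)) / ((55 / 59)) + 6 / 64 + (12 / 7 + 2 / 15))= 7231649418791397600 / 2296824951170590325047 - 25788504664581120 * sqrt(967) / 2296824951170590325047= 0.00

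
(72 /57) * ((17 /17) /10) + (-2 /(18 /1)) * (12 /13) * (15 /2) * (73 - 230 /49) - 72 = -7529086 /60515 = -124.42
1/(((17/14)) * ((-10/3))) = -21/85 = -0.25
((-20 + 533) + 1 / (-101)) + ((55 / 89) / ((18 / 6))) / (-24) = 512.98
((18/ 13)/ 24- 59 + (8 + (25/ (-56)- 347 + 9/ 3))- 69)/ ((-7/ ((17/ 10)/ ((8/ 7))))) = 1149455/ 11648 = 98.68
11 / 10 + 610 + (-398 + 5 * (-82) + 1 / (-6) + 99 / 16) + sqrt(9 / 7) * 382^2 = -45811 / 240 + 437772 * sqrt(7) / 7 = 165271.38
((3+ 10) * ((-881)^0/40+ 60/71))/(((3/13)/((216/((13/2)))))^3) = 11989845504/355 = 33774212.69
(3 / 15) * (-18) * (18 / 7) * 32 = -10368 / 35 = -296.23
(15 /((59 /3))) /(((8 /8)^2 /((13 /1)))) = 585 /59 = 9.92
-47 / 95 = -0.49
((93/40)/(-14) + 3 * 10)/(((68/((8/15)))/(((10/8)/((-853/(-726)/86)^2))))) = 1356836066289/865854710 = 1567.05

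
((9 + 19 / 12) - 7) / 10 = 43 / 120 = 0.36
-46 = -46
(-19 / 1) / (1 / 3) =-57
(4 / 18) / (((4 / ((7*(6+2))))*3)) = 28 / 27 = 1.04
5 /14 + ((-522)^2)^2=1039465423589 /14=74247530256.36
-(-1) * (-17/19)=-17/19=-0.89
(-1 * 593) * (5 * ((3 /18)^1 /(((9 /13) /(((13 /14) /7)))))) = -501085 /5292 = -94.69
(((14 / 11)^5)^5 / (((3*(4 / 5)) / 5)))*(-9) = -843727421359656995897160499200 / 108347059433883722041830251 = -7787.27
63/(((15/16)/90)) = 6048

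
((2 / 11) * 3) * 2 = 12 / 11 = 1.09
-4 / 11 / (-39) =4 / 429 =0.01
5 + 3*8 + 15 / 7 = 218 / 7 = 31.14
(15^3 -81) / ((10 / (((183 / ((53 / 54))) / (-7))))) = -16275654 / 1855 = -8773.94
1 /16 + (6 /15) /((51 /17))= 47 /240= 0.20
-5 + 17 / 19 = -78 / 19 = -4.11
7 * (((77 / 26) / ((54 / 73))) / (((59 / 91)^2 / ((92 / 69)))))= 25064039 / 281961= 88.89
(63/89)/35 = 9/445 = 0.02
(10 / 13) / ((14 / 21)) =15 / 13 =1.15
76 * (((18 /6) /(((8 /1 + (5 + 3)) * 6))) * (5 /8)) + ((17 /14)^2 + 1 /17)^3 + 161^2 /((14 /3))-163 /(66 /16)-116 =1649264168464931 /305189035536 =5404.07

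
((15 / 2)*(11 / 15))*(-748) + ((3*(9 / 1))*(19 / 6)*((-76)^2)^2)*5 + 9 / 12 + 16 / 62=1768528439749 / 124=14262326127.01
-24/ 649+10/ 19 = 0.49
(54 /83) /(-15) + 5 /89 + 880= 32503273 /36935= 880.01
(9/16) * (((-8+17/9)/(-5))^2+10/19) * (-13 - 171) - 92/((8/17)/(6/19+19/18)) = -326393/684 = -477.18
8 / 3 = 2.67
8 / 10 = 0.80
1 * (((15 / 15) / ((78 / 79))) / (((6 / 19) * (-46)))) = -0.07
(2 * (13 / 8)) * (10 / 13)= 5 / 2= 2.50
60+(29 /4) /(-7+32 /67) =102937 /1748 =58.89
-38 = -38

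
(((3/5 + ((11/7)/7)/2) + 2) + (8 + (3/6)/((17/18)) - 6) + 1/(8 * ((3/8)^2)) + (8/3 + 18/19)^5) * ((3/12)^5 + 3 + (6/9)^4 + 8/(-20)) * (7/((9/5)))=3622093073896549671827/534501249400903680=6776.58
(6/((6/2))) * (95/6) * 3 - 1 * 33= 62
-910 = -910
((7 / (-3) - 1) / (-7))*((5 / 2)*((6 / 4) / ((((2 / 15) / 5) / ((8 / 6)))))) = 625 / 7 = 89.29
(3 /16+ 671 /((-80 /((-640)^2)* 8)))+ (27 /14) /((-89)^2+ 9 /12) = -1524057845069 /3548944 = -429439.81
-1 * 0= 0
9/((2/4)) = 18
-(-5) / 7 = 0.71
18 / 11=1.64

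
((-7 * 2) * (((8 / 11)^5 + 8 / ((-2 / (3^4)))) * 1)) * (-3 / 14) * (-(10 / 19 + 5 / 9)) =9647334860 / 9179907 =1050.92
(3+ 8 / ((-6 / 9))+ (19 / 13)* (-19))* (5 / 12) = -1195 / 78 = -15.32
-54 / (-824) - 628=-258709 / 412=-627.93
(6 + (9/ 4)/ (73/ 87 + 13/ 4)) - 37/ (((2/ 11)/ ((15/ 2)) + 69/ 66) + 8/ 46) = -311640171/ 13431697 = -23.20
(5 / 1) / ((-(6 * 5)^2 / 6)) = -1 / 30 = -0.03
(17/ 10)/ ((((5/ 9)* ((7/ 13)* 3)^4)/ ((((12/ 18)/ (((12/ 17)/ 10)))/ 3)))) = 8254129/ 5834430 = 1.41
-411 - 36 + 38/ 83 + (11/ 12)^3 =-63934391/ 143424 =-445.77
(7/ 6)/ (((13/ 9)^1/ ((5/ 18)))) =35/ 156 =0.22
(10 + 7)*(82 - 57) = 425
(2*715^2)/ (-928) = -511225/ 464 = -1101.78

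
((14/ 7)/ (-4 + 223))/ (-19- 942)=-2/ 210459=-0.00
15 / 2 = 7.50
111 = 111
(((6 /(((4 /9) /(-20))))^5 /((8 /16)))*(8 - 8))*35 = 0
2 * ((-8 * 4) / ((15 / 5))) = -64 / 3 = -21.33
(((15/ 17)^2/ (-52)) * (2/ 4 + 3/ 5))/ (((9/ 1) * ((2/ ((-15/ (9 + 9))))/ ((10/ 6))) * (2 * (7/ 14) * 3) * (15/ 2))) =275/ 4869072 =0.00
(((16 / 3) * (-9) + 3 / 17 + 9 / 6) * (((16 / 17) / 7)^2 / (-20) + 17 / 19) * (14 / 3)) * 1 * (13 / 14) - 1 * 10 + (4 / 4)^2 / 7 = -247363341 / 1306858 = -189.28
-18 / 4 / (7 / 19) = -171 / 14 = -12.21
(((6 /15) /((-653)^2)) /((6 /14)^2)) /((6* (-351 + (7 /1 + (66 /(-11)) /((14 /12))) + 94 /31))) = -10633 /4323493037790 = -0.00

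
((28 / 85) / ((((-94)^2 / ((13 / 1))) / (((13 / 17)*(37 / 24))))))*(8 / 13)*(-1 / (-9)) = 3367 / 86184135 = 0.00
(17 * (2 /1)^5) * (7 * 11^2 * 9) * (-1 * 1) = -4146912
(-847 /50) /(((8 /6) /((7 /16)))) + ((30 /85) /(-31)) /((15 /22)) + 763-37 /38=24237906129 /32041600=756.45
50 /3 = 16.67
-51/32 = -1.59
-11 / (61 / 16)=-176 / 61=-2.89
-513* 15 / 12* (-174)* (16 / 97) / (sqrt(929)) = 1785240* sqrt(929) / 90113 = 603.83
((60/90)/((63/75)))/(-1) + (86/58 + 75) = 138284/1827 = 75.69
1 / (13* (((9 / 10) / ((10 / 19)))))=100 / 2223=0.04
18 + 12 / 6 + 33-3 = 50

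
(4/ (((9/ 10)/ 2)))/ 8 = 10/ 9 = 1.11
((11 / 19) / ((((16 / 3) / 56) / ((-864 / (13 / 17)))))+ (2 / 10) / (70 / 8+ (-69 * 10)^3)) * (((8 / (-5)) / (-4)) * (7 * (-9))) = 1404405266876613288 / 8114172083875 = 173080.54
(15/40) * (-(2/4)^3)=-3/64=-0.05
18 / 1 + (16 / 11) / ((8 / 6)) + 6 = 276 / 11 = 25.09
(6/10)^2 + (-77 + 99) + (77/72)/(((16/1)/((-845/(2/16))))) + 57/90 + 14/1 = -1493449/3600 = -414.85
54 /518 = 0.10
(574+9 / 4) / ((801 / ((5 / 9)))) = 11525 / 28836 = 0.40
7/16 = 0.44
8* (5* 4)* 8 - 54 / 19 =24266 / 19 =1277.16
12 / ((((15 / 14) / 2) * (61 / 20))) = 7.34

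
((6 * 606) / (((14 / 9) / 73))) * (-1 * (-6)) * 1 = 7166556 / 7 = 1023793.71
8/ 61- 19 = -1151/ 61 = -18.87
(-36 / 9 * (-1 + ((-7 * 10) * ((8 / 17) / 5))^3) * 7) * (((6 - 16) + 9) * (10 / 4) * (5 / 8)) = -246722175 / 19652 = -12554.56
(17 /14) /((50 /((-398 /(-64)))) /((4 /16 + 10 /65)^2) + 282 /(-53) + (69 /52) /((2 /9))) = 587383524 /24161732815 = 0.02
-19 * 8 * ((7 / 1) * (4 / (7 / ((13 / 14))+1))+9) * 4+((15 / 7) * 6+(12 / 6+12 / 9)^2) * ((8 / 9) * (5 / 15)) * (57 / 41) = -6413135056 / 860139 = -7455.93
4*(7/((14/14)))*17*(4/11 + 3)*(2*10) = 352240/11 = 32021.82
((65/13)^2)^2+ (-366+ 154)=413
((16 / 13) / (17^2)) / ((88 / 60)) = 120 / 41327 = 0.00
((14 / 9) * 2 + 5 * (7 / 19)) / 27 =0.18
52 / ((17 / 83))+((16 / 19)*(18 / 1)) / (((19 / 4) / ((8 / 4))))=1597244 / 6137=260.26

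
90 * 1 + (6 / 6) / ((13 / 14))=1184 / 13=91.08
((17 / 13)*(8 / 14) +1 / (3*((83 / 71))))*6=6.19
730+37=767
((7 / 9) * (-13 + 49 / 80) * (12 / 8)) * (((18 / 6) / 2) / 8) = -6937 / 2560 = -2.71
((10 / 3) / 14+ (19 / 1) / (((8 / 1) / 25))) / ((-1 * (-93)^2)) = -10015 / 1453032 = -0.01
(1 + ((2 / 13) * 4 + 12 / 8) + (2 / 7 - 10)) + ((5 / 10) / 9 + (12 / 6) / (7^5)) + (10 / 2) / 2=-15901355 / 3932838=-4.04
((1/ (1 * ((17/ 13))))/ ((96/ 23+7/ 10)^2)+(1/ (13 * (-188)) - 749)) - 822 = -1570.97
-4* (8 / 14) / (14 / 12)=-96 / 49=-1.96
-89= -89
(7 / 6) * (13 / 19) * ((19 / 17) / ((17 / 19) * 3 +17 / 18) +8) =7974967 / 1202529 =6.63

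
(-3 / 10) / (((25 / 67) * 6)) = -67 / 500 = -0.13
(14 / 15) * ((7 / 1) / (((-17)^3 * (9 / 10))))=-196 / 132651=-0.00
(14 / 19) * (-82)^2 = 94136 / 19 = 4954.53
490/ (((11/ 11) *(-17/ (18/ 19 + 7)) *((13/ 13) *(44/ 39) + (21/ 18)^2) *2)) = -3462732/ 75259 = -46.01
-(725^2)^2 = -276281640625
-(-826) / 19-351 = -5843 / 19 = -307.53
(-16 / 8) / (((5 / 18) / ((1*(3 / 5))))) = -108 / 25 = -4.32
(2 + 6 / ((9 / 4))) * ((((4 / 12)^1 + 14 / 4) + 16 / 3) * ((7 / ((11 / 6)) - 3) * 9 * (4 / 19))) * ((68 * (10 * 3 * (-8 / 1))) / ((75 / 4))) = -1096704 / 19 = -57721.26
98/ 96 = 49/ 48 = 1.02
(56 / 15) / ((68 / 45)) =42 / 17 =2.47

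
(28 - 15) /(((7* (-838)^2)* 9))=13 /44241372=0.00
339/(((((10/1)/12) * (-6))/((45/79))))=-3051/79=-38.62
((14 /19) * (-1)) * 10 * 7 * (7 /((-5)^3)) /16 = 343 /1900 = 0.18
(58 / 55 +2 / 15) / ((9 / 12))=784 / 495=1.58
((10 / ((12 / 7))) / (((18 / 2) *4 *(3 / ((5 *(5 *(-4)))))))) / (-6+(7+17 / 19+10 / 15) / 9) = 475 / 444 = 1.07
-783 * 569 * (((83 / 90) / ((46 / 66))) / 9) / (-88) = 1369583 / 1840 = 744.34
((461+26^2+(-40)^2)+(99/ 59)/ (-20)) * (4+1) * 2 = 3229561/ 118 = 27369.16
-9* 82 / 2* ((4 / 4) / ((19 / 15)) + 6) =-47601 / 19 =-2505.32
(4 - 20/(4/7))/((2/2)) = -31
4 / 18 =2 / 9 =0.22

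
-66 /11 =-6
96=96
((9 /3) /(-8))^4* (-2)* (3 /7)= -243 /14336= -0.02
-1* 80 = -80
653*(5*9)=29385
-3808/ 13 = -292.92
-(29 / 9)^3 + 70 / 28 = -45133 / 1458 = -30.96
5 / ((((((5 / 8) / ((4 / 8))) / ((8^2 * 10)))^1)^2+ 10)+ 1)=262144 / 576717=0.45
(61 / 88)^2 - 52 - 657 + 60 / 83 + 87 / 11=-449854101 / 642752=-699.89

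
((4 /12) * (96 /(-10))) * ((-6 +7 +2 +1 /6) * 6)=-304 /5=-60.80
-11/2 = -5.50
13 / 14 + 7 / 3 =137 / 42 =3.26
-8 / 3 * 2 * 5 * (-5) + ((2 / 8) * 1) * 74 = 911 / 6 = 151.83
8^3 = 512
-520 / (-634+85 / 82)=42640 / 51903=0.82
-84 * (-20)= 1680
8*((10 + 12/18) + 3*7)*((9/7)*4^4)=583680/7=83382.86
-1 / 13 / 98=-1 / 1274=-0.00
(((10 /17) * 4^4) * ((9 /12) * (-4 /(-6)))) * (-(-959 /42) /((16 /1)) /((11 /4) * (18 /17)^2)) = 93160 /2673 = 34.85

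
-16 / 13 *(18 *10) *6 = -17280 / 13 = -1329.23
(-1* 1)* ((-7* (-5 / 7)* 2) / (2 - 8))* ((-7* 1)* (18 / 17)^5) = -22044960 / 1419857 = -15.53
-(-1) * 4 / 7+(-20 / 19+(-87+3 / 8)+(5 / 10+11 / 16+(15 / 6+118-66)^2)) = 6137857 / 2128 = 2884.33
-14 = -14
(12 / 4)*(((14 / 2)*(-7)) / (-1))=147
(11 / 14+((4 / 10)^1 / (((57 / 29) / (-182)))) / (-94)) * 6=221237 / 31255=7.08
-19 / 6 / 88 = -19 / 528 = -0.04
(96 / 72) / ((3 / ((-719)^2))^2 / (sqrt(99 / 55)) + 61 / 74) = 1289593006074910212884738696 / 797282162539555976208406623 - 5853814988611984 * sqrt(5) / 265760720846518658736135541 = 1.62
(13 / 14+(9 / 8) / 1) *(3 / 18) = 115 / 336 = 0.34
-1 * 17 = -17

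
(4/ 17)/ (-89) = -4/ 1513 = -0.00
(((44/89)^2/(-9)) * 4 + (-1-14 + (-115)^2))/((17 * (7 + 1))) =470859973/4847652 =97.13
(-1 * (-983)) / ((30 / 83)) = 81589 / 30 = 2719.63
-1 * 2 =-2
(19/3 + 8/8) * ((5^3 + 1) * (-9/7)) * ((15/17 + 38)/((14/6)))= -2355804/119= -19796.67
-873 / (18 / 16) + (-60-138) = -974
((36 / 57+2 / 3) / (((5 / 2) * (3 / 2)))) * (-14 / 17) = -4144 / 14535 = -0.29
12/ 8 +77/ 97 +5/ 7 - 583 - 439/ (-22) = -4182919/ 7469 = -560.04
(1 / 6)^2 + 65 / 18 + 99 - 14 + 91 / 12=866 / 9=96.22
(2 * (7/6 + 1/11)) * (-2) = -166/33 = -5.03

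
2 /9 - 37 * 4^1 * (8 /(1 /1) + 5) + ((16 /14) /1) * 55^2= 96602 /63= 1533.37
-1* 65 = -65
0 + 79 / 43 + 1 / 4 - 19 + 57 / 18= -7093 / 516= -13.75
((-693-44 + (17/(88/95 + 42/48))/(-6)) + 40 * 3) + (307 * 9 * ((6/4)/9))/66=-611.60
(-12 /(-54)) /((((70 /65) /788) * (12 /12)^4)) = 10244 /63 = 162.60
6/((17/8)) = 48/17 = 2.82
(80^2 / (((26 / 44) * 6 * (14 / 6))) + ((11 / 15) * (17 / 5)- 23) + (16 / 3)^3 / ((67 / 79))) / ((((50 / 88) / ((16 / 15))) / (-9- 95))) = -21602093151232 / 118715625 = -181965.04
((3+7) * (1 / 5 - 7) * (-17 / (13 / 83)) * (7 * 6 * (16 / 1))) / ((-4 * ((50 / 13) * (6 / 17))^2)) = -1261668226 / 1875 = -672889.72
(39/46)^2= 1521/2116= 0.72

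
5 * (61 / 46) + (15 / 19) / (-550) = 159328 / 24035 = 6.63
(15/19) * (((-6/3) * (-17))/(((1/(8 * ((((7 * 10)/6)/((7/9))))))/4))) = 244800/19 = 12884.21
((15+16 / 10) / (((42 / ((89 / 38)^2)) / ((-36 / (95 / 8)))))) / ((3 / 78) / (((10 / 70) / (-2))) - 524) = 34187036 / 2728338725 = 0.01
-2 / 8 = -1 / 4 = -0.25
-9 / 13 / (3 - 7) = 9 / 52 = 0.17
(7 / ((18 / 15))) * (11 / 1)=385 / 6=64.17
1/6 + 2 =13/6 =2.17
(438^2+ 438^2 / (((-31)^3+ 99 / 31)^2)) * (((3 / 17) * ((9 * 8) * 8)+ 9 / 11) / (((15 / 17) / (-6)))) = -313448955283655937378 / 2344947522731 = -133669923.21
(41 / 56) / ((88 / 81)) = 3321 / 4928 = 0.67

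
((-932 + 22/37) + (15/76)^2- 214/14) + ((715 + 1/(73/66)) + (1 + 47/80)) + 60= -169.16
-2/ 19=-0.11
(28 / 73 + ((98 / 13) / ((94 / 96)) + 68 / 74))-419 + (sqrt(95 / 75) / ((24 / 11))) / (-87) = -676625307 / 1650311-11*sqrt(285) / 31320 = -410.00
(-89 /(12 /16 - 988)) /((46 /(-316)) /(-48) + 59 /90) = 40498560 /295863029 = 0.14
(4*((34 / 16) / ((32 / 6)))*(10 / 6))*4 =85 / 8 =10.62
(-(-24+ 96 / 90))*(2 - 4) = -688 / 15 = -45.87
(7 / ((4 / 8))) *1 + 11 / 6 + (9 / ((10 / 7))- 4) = 272 / 15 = 18.13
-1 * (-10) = 10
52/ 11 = 4.73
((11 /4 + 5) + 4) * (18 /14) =423 /28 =15.11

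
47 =47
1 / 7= 0.14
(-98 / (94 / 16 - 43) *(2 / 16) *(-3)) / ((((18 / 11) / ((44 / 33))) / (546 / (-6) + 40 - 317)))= 296.82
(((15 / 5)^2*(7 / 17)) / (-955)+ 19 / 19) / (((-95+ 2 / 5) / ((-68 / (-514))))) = -32344 / 23218151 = -0.00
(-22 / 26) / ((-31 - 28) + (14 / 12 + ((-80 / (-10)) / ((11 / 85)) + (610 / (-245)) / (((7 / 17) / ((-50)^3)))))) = -249018 / 222437672717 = -0.00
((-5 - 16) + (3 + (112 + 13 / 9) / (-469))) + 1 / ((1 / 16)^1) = -9463 / 4221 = -2.24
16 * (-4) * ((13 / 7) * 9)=-7488 / 7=-1069.71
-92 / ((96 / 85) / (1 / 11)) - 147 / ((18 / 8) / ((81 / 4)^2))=-7074713 / 264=-26798.16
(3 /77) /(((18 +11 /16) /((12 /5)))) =576 /115115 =0.01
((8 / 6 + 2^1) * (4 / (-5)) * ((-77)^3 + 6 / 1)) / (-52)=-913054 / 39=-23411.64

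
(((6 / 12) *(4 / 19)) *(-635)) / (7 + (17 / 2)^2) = -5080 / 6023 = -0.84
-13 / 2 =-6.50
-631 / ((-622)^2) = -0.00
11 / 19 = 0.58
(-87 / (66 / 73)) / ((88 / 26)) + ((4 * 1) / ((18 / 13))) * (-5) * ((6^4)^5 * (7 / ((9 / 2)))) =-79521897448954948481 / 968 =-82150720505118748.43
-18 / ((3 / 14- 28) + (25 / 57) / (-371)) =761292 / 1175219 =0.65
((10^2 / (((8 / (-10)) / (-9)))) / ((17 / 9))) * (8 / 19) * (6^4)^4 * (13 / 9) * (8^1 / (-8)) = -330069859172352000 / 323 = -1021888108892730.65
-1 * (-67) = 67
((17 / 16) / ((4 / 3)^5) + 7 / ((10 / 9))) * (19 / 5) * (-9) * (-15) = 275353263 / 81920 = 3361.25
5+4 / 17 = 89 / 17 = 5.24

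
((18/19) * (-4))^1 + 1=-53/19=-2.79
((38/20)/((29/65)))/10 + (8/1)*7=32727/580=56.43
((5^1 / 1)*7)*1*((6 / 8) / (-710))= -21 / 568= -0.04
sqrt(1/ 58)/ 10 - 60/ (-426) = sqrt(58)/ 580 + 10/ 71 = 0.15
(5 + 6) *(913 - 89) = 9064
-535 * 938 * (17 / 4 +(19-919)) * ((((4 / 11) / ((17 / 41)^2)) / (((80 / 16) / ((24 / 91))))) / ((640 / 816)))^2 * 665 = 893654038365842664 / 147744025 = 6048664495.00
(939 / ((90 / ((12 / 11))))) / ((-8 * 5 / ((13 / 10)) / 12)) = -12207 / 2750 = -4.44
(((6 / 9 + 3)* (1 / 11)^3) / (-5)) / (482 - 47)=-1 / 789525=-0.00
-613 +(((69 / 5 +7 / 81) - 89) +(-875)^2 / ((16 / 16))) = 309799439 / 405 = 764936.89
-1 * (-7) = 7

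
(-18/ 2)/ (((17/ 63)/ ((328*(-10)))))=1859760/ 17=109397.65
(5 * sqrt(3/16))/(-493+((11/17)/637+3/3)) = -54145 * sqrt(3)/21311428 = -0.00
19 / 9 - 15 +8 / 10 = -544 / 45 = -12.09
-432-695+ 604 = -523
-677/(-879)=677/879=0.77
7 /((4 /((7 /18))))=49 /72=0.68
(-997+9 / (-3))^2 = 1000000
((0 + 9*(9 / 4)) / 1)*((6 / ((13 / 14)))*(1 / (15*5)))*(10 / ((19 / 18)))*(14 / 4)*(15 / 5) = 214326 / 1235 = 173.54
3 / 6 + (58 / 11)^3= 391555 / 2662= 147.09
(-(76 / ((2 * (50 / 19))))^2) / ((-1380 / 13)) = 1694173 / 862500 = 1.96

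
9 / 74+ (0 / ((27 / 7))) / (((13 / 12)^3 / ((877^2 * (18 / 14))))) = 0.12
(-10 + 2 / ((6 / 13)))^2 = 289 / 9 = 32.11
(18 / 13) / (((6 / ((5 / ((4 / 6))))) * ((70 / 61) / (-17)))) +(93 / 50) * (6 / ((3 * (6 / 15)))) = -29739 / 1820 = -16.34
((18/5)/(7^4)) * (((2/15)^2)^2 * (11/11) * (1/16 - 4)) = -2/1071875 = -0.00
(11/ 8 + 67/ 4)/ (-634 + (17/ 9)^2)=-2349/ 81704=-0.03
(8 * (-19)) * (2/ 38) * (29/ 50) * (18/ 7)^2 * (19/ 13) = -714096/ 15925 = -44.84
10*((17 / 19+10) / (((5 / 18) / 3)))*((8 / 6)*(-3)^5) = -7243344 / 19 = -381228.63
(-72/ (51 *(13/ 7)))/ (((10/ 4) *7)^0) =-168/ 221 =-0.76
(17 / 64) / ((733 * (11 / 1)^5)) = 17 / 7555224512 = 0.00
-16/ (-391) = 16/ 391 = 0.04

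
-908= -908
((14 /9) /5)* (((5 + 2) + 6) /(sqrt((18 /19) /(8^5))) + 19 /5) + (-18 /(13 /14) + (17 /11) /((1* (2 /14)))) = -237587 /32175 + 23296* sqrt(19) /135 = 744.80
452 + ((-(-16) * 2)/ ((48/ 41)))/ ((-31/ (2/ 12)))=126067/ 279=451.85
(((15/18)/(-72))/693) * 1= -5/299376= -0.00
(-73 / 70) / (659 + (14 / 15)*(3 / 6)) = -219 / 138488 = -0.00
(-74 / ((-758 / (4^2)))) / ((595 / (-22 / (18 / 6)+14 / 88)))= -140156 / 7441665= -0.02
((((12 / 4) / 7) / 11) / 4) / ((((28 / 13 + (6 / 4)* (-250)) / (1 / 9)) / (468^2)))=-237276 / 373219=-0.64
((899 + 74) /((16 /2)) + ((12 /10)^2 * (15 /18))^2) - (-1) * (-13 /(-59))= 1454767 /11800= 123.29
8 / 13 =0.62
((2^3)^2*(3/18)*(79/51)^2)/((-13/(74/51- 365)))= 3702860192/5173389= 715.75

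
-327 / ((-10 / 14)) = 2289 / 5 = 457.80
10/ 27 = 0.37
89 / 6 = 14.83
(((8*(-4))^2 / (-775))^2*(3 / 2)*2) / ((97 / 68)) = 3.67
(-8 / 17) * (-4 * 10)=18.82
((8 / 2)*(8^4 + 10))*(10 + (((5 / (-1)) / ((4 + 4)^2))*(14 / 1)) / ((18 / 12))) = 913585 / 6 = 152264.17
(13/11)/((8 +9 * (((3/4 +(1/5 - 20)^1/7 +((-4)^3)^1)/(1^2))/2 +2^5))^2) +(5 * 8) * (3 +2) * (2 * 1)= 633039600/1580051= 400.65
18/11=1.64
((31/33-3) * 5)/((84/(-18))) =170/77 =2.21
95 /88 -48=-4129 /88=-46.92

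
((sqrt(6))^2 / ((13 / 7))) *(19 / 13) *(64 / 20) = 12768 / 845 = 15.11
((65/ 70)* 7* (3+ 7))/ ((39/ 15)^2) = 125/ 13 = 9.62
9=9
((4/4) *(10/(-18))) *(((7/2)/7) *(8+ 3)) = -55/18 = -3.06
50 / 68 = 25 / 34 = 0.74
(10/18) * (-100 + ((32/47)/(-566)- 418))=-34449670/119709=-287.78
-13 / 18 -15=-283 / 18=-15.72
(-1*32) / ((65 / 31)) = -992 / 65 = -15.26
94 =94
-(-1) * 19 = 19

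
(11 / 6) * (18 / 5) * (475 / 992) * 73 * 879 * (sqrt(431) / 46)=201163545 * sqrt(431) / 45632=91520.51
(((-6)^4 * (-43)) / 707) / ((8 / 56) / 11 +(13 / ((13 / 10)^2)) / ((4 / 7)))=-166023 / 28381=-5.85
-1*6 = -6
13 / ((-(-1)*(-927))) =-13 / 927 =-0.01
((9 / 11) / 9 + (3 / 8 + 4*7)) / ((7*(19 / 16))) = 5010 / 1463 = 3.42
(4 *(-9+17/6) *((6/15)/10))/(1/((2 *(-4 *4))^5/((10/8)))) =9932111872/375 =26485631.66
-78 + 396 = 318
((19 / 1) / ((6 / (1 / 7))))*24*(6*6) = 2736 / 7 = 390.86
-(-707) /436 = 707 /436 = 1.62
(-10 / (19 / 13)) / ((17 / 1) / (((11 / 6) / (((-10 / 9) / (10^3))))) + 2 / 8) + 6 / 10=-2099913 / 75145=-27.94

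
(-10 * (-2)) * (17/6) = 170/3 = 56.67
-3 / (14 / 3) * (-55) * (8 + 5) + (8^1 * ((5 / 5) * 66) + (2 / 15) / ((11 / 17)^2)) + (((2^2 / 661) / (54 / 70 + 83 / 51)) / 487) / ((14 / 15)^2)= 1235844016575976 / 1250903239905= 987.96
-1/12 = -0.08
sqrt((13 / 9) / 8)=sqrt(26) / 12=0.42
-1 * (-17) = 17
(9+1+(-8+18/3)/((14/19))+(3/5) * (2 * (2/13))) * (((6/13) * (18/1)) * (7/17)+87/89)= 294050889/8949395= 32.86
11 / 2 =5.50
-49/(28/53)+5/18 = -3329/36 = -92.47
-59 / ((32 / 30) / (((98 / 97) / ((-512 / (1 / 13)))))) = 43365 / 5165056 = 0.01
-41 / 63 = -0.65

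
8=8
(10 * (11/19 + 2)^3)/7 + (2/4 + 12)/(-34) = 11257285/466412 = 24.14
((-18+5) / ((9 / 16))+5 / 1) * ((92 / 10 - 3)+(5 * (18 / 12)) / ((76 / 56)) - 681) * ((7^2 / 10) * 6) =507821447 / 1425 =356365.93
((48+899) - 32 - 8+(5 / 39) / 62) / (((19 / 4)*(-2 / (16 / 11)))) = -35090096 / 252681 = -138.87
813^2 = 660969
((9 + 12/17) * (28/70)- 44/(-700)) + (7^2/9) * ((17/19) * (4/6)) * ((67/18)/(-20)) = 183551371/54942300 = 3.34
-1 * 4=-4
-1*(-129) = 129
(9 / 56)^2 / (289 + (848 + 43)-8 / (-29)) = 2349 / 107339008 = 0.00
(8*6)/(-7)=-48/7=-6.86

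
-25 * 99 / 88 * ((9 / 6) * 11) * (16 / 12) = -2475 / 4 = -618.75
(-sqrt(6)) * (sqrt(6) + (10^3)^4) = -1000000000000 * sqrt(6) - 6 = -2449489742789.18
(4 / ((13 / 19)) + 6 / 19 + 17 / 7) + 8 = 16.59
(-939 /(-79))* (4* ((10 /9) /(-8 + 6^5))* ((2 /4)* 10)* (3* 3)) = 23475 /76709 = 0.31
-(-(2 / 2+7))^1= 8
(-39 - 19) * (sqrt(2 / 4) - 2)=116 - 29 * sqrt(2)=74.99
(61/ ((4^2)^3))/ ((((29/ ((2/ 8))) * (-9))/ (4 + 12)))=-61/ 267264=-0.00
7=7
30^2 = 900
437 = 437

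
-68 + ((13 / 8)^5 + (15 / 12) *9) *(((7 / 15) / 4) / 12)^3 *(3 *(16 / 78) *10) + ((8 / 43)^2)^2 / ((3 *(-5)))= -462043876774061155541 / 6794767672698470400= -68.00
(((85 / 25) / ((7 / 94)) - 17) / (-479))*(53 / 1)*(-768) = 2435.20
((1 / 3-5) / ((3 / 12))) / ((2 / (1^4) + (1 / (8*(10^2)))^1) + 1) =-6.22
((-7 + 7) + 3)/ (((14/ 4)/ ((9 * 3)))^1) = 23.14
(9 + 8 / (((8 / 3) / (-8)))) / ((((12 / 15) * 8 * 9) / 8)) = -25 / 12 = -2.08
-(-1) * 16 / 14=1.14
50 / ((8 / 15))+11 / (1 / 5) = 595 / 4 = 148.75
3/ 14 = 0.21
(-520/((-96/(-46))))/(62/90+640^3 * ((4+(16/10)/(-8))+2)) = -22425/136839168062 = -0.00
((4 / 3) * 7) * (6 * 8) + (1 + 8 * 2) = 465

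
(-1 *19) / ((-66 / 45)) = 285 / 22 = 12.95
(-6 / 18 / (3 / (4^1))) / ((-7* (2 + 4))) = 2 / 189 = 0.01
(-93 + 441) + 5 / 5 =349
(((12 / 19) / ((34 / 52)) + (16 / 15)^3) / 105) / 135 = 0.00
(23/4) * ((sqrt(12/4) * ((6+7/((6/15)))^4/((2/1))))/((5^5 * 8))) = 112232663 * sqrt(3)/3200000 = 60.75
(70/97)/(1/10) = 700/97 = 7.22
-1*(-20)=20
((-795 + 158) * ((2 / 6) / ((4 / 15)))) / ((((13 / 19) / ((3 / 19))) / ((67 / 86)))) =-49245 / 344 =-143.15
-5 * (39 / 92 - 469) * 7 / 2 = 1508815 / 184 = 8200.08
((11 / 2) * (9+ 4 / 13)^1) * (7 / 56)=1331 / 208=6.40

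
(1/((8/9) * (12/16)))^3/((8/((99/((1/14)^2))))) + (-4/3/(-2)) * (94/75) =29472833/3600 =8186.90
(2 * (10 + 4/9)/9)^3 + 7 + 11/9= 11014298/531441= 20.73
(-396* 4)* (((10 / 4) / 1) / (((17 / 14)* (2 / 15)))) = -415800 / 17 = -24458.82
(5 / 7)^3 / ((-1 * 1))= -125 / 343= -0.36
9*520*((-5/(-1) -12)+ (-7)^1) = -65520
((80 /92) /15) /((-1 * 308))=-0.00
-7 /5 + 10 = 43 /5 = 8.60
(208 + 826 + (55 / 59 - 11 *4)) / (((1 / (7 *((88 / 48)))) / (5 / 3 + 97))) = 666267140 / 531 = 1254740.38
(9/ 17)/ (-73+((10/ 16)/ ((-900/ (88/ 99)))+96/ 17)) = -14580/ 1854917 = -0.01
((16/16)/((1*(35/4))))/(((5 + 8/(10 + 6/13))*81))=34/138915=0.00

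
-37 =-37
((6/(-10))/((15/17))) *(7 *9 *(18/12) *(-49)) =157437/50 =3148.74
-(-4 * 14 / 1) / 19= 56 / 19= 2.95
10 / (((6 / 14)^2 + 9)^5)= 282475249 / 1845281250000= 0.00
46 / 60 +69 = 2093 / 30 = 69.77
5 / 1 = 5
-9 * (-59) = 531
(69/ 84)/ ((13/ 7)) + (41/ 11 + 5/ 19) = 48175/ 10868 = 4.43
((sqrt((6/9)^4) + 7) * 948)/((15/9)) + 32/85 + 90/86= 15481933/3655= 4235.82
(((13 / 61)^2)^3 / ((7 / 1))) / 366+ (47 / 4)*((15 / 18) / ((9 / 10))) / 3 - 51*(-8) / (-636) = 1127656999035530431 / 377770259861068284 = 2.99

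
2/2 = 1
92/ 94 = 46/ 47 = 0.98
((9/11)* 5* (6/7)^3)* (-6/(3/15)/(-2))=145800/3773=38.64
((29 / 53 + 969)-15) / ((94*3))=3.38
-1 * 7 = -7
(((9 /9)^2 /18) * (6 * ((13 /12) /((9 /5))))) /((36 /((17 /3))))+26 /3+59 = 2368897 /34992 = 67.70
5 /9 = 0.56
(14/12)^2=49/36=1.36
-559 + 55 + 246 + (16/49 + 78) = -8804/49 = -179.67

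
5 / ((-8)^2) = 5 / 64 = 0.08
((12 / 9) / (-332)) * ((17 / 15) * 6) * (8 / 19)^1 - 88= -88.01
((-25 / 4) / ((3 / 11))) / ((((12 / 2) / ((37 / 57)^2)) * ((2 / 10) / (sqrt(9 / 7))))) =-1882375 * sqrt(7) / 545832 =-9.12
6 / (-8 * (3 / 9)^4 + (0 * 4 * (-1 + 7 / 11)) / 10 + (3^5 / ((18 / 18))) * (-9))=-0.00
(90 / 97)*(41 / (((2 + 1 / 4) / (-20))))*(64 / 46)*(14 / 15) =-2938880 / 6693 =-439.10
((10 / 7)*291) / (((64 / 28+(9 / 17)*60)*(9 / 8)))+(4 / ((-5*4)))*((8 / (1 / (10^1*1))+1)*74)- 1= -18066061 / 15195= -1188.95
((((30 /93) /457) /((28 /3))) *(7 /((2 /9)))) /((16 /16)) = 135 /56668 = 0.00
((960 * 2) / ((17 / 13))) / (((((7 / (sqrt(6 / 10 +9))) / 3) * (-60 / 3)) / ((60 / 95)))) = -179712 * sqrt(15) / 11305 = -61.57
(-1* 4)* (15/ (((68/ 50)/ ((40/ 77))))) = -30000/ 1309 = -22.92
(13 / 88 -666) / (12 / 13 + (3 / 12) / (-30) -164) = 11426025 / 2798543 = 4.08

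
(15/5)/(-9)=-1/3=-0.33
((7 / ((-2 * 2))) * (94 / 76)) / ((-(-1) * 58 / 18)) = -2961 / 4408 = -0.67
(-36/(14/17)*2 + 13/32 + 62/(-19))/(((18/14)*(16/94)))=-2006665/4864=-412.55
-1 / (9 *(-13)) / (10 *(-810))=-1 / 947700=-0.00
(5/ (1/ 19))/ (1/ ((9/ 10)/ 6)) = 57/ 4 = 14.25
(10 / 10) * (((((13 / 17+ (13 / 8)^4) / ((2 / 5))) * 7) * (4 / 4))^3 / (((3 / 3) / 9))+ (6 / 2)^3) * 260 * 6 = 11768693908896472173397785 / 337618789203968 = 34857935296.33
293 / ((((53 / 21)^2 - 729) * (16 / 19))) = -2455047 / 5098880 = -0.48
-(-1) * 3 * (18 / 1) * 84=4536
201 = 201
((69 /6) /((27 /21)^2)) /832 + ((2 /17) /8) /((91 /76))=331105 /16039296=0.02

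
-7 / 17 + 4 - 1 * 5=-24 / 17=-1.41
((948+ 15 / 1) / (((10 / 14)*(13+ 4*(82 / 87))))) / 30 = 195489 / 72950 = 2.68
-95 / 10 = -9.50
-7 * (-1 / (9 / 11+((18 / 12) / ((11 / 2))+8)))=77 / 100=0.77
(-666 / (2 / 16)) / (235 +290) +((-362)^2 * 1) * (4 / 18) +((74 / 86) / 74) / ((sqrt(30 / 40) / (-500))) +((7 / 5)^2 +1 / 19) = 871199132 / 29925 -500 * sqrt(3) / 129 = 29106.04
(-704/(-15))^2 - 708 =336316/225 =1494.74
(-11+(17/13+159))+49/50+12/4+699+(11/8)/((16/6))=17738309/20800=852.80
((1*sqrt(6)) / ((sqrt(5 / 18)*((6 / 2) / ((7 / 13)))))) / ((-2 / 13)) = -7*sqrt(15) / 5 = -5.42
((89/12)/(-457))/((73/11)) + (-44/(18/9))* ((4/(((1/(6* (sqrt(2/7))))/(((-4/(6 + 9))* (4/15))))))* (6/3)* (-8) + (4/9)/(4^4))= -45056* sqrt(14)/525- 390467/9607968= -321.15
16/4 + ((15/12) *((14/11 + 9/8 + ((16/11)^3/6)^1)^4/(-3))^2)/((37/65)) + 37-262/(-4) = 1363.31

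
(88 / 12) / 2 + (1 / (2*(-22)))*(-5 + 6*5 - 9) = 109 / 33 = 3.30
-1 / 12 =-0.08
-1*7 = -7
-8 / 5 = -1.60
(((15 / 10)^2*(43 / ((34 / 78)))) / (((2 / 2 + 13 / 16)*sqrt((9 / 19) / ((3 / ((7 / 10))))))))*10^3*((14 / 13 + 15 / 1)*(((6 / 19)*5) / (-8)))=-63855000*sqrt(3990) / 3451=-1168789.76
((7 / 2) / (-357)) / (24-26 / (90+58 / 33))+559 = 1023671906 / 1831257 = 559.00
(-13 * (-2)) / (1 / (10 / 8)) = 65 / 2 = 32.50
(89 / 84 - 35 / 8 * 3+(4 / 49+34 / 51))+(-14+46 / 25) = -23.48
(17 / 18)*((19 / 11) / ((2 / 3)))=323 / 132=2.45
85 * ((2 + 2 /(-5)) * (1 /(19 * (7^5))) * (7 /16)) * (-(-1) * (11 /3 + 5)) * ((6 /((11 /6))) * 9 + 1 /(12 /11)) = 46631 /950796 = 0.05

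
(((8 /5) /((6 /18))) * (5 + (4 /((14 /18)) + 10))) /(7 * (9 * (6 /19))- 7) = 64296 /8575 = 7.50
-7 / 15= -0.47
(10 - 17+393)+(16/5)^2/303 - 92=2227306/7575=294.03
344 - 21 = 323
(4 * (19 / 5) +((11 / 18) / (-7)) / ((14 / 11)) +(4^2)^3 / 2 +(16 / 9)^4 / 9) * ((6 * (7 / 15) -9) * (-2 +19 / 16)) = 48139782559817 / 4629441600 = 10398.62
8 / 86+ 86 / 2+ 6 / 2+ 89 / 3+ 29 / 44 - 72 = 25081 / 5676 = 4.42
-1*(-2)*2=4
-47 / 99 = -0.47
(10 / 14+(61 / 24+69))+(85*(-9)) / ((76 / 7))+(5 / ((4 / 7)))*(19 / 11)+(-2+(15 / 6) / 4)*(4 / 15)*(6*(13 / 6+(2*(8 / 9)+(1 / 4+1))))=2886883 / 526680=5.48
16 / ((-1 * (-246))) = 8 / 123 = 0.07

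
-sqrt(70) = -8.37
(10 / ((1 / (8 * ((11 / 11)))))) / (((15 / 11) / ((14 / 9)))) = 2464 / 27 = 91.26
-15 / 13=-1.15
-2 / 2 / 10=-1 / 10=-0.10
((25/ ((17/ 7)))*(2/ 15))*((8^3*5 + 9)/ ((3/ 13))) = 2337790/ 153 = 15279.67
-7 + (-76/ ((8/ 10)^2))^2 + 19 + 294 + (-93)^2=368905/ 16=23056.56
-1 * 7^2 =-49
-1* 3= -3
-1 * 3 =-3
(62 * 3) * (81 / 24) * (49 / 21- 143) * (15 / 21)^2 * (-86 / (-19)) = -189852525 / 931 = -203923.23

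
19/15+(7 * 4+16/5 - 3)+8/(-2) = 382/15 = 25.47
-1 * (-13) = 13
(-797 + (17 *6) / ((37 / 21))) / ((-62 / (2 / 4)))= 27347 / 4588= 5.96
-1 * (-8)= 8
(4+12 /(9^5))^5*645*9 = 650586726438134873288867840 /109418989131512359209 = 5945830.17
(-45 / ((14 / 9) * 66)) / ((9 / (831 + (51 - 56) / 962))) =-11991255 / 296296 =-40.47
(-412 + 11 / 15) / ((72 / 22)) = -67859 / 540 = -125.66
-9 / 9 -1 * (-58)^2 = -3365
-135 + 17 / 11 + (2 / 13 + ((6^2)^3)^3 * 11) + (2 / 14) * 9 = 1118276682875796429 / 1001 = 1117159523352443.99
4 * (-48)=-192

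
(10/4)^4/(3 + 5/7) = 10.52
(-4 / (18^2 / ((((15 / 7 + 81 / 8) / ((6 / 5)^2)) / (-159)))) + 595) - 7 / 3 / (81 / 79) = 5129849437 / 8654688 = 592.72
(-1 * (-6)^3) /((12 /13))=234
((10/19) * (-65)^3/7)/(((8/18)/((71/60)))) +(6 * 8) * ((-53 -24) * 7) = -86022933/1064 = -80848.62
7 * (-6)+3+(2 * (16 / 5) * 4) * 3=189 / 5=37.80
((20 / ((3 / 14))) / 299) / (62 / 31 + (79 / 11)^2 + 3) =0.01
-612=-612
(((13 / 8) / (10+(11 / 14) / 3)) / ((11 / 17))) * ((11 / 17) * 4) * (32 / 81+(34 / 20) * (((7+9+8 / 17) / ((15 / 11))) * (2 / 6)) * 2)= 519064 / 58185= 8.92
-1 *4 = -4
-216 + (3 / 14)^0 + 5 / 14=-214.64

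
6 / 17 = 0.35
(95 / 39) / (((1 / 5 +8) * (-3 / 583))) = -276925 / 4797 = -57.73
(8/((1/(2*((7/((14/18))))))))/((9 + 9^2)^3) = 2/10125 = 0.00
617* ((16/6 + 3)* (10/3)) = 104890/9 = 11654.44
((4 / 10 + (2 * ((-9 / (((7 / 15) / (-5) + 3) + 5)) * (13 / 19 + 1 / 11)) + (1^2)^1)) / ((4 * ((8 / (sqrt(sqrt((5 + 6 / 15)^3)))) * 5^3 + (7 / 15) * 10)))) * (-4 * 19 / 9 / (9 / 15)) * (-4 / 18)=-706065625000000 * 15^(1 / 4) / 1375945209743435397- 5535554500 * 15^(3 / 4) / 152882801082603933 + 232493289 / 50960933694201311 + 1976983750000 * sqrt(15) / 458648403247811799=-0.00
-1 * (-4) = 4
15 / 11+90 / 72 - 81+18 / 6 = -3317 / 44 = -75.39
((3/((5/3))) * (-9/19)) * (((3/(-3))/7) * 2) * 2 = 0.49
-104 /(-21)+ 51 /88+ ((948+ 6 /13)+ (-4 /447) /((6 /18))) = 3414796015 /3579576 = 953.97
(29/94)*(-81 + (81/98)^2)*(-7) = 22369527/128968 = 173.45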